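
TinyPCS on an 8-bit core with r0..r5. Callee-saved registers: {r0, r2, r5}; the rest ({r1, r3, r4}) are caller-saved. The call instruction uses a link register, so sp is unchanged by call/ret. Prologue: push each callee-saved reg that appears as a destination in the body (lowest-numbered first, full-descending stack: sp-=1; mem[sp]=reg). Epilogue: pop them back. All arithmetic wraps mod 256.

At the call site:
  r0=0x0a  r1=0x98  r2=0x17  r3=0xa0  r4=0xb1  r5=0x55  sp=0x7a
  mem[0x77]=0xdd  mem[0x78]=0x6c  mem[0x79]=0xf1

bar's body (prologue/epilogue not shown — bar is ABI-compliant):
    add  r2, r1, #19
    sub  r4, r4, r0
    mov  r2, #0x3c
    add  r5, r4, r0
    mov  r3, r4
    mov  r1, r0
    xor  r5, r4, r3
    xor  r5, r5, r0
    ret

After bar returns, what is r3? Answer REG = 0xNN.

REG = 0xa7

prologue: push r2 → mem[0x79]=0x17, sp=0x79
prologue: push r5 → mem[0x78]=0x55, sp=0x78
body[0] add  r2, r1, #19 → r2=0xab
body[1] sub  r4, r4, r0 → r4=0xa7
body[2] mov  r2, #0x3c → r2=0x3c
body[3] add  r5, r4, r0 → r5=0xb1
body[4] mov  r3, r4 → r3=0xa7
body[5] mov  r1, r0 → r1=0x0a
body[6] xor  r5, r4, r3 → r5=0x00
body[7] xor  r5, r5, r0 → r5=0x0a
epilogue: pop r5=0x55, sp=0x79
epilogue: pop r2=0x17, sp=0x7a
r3 is caller-saved → body value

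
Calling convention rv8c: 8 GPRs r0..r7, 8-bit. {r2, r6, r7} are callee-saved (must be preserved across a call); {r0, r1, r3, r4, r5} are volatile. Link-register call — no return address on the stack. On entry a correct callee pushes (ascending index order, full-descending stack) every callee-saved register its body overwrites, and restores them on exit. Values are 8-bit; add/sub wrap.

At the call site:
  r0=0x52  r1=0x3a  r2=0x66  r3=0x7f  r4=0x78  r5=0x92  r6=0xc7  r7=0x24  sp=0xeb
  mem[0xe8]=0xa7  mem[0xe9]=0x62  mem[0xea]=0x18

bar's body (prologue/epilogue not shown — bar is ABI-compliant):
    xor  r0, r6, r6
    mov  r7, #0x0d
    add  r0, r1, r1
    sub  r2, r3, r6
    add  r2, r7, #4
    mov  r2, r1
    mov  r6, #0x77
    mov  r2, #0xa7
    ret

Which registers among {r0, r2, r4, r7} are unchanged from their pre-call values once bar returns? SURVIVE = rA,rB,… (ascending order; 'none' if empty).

SURVIVE = r2,r4,r7

prologue: push r2 -> mem[0xea]=0x66, sp=0xea
prologue: push r6 -> mem[0xe9]=0xc7, sp=0xe9
prologue: push r7 -> mem[0xe8]=0x24, sp=0xe8
body[0] xor  r0, r6, r6 -> r0=0x00
body[1] mov  r7, #0x0d -> r7=0x0d
body[2] add  r0, r1, r1 -> r0=0x74
body[3] sub  r2, r3, r6 -> r2=0xb8
body[4] add  r2, r7, #4 -> r2=0x11
body[5] mov  r2, r1 -> r2=0x3a
body[6] mov  r6, #0x77 -> r6=0x77
body[7] mov  r2, #0xa7 -> r2=0xa7
epilogue: pop r7=0x24, sp=0xe9
epilogue: pop r6=0xc7, sp=0xea
epilogue: pop r2=0x66, sp=0xeb
r0: caller-saved, written=True
r2: callee-saved, written=True
r4: caller-saved, written=False
r7: callee-saved, written=True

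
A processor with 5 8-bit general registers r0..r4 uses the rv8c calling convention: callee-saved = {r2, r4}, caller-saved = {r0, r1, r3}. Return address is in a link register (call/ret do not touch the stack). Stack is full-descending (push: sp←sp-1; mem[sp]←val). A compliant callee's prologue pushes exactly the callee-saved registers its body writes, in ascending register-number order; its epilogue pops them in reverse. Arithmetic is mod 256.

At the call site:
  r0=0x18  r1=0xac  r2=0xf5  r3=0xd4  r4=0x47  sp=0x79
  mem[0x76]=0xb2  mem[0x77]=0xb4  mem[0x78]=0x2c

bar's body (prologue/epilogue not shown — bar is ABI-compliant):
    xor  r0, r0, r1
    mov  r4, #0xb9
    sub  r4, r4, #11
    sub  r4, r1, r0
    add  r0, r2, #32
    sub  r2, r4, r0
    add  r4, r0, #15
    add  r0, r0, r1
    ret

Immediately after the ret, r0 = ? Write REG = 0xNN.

REG = 0xc1

prologue: push r2 -> mem[0x78]=0xf5, sp=0x78
prologue: push r4 -> mem[0x77]=0x47, sp=0x77
body[0] xor  r0, r0, r1 -> r0=0xb4
body[1] mov  r4, #0xb9 -> r4=0xb9
body[2] sub  r4, r4, #11 -> r4=0xae
body[3] sub  r4, r1, r0 -> r4=0xf8
body[4] add  r0, r2, #32 -> r0=0x15
body[5] sub  r2, r4, r0 -> r2=0xe3
body[6] add  r4, r0, #15 -> r4=0x24
body[7] add  r0, r0, r1 -> r0=0xc1
epilogue: pop r4=0x47, sp=0x78
epilogue: pop r2=0xf5, sp=0x79
r0 is caller-saved -> body value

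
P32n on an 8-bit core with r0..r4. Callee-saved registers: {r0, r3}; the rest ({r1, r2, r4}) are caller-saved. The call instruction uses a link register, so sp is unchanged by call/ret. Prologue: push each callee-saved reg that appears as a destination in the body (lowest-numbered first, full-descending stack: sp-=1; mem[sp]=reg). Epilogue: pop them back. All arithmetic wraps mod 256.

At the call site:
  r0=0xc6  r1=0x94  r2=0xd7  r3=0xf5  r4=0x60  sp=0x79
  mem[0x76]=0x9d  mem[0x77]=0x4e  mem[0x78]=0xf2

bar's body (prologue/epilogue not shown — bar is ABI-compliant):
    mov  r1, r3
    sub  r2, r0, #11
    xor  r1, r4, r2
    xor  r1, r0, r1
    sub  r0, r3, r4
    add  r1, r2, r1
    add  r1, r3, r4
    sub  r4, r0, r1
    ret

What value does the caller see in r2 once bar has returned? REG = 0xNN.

prologue: push r0 -> mem[0x78]=0xc6, sp=0x78
body[0] mov  r1, r3 -> r1=0xf5
body[1] sub  r2, r0, #11 -> r2=0xbb
body[2] xor  r1, r4, r2 -> r1=0xdb
body[3] xor  r1, r0, r1 -> r1=0x1d
body[4] sub  r0, r3, r4 -> r0=0x95
body[5] add  r1, r2, r1 -> r1=0xd8
body[6] add  r1, r3, r4 -> r1=0x55
body[7] sub  r4, r0, r1 -> r4=0x40
epilogue: pop r0=0xc6, sp=0x79
r2 is caller-saved -> body value

REG = 0xbb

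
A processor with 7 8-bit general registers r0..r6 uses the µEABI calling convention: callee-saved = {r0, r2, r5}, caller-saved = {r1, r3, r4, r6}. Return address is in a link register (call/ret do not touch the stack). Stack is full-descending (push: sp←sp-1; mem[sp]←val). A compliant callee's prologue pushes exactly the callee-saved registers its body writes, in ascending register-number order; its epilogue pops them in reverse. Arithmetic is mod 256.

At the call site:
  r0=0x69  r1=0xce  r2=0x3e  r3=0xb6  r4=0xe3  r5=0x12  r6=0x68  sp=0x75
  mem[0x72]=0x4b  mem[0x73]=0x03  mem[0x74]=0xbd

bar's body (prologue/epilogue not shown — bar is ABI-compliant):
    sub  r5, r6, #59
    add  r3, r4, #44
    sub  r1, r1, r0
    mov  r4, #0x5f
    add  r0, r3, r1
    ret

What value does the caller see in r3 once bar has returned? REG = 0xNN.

REG = 0x0f

prologue: push r0 -> mem[0x74]=0x69, sp=0x74
prologue: push r5 -> mem[0x73]=0x12, sp=0x73
body[0] sub  r5, r6, #59 -> r5=0x2d
body[1] add  r3, r4, #44 -> r3=0x0f
body[2] sub  r1, r1, r0 -> r1=0x65
body[3] mov  r4, #0x5f -> r4=0x5f
body[4] add  r0, r3, r1 -> r0=0x74
epilogue: pop r5=0x12, sp=0x74
epilogue: pop r0=0x69, sp=0x75
r3 is caller-saved -> body value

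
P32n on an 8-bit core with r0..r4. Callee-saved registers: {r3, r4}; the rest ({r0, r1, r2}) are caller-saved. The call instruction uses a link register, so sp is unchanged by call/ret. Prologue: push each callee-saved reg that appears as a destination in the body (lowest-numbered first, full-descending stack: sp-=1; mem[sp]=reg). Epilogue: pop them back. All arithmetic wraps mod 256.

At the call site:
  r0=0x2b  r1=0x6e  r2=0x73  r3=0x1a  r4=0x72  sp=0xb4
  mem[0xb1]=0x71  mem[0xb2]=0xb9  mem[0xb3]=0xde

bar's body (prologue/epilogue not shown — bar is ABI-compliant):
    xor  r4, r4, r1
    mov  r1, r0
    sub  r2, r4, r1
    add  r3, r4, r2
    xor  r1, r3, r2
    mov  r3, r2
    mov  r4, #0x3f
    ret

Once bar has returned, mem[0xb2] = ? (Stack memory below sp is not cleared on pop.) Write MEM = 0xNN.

MEM = 0x72

prologue: push r3 -> mem[0xb3]=0x1a, sp=0xb3
prologue: push r4 -> mem[0xb2]=0x72, sp=0xb2
body[0] xor  r4, r4, r1 -> r4=0x1c
body[1] mov  r1, r0 -> r1=0x2b
body[2] sub  r2, r4, r1 -> r2=0xf1
body[3] add  r3, r4, r2 -> r3=0x0d
body[4] xor  r1, r3, r2 -> r1=0xfc
body[5] mov  r3, r2 -> r3=0xf1
body[6] mov  r4, #0x3f -> r4=0x3f
epilogue: pop r4=0x72, sp=0xb3
epilogue: pop r3=0x1a, sp=0xb4
prologue pushed ['r3', 'r4'] at ['0xb3', '0xb2']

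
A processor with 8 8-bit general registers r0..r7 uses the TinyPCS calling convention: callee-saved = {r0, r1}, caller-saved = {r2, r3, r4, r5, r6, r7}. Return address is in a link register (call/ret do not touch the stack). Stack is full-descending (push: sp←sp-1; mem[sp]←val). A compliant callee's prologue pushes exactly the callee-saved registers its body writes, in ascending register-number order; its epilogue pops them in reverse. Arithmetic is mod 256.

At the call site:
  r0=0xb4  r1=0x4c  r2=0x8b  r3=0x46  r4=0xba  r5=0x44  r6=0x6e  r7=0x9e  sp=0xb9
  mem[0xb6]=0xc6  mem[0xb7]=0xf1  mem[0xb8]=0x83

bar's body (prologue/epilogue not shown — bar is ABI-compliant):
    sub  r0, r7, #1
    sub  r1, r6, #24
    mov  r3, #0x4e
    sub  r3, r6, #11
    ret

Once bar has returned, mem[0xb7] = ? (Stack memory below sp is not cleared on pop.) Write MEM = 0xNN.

MEM = 0x4c

prologue: push r0 -> mem[0xb8]=0xb4, sp=0xb8
prologue: push r1 -> mem[0xb7]=0x4c, sp=0xb7
body[0] sub  r0, r7, #1 -> r0=0x9d
body[1] sub  r1, r6, #24 -> r1=0x56
body[2] mov  r3, #0x4e -> r3=0x4e
body[3] sub  r3, r6, #11 -> r3=0x63
epilogue: pop r1=0x4c, sp=0xb8
epilogue: pop r0=0xb4, sp=0xb9
prologue pushed ['r0', 'r1'] at ['0xb8', '0xb7']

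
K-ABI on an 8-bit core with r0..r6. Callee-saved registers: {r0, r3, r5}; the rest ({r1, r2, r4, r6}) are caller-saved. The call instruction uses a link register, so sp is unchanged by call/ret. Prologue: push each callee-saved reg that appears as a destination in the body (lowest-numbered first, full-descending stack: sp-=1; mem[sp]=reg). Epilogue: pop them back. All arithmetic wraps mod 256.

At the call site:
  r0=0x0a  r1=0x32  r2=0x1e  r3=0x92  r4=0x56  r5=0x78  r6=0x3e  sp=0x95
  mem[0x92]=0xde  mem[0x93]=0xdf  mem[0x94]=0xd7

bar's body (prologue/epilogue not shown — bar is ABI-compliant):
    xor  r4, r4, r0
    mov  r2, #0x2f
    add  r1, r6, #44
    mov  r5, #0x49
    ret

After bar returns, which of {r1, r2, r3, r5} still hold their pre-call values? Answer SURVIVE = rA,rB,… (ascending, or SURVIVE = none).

SURVIVE = r3,r5

prologue: push r5 -> mem[0x94]=0x78, sp=0x94
body[0] xor  r4, r4, r0 -> r4=0x5c
body[1] mov  r2, #0x2f -> r2=0x2f
body[2] add  r1, r6, #44 -> r1=0x6a
body[3] mov  r5, #0x49 -> r5=0x49
epilogue: pop r5=0x78, sp=0x95
r1: caller-saved, written=True
r2: caller-saved, written=True
r3: callee-saved, written=False
r5: callee-saved, written=True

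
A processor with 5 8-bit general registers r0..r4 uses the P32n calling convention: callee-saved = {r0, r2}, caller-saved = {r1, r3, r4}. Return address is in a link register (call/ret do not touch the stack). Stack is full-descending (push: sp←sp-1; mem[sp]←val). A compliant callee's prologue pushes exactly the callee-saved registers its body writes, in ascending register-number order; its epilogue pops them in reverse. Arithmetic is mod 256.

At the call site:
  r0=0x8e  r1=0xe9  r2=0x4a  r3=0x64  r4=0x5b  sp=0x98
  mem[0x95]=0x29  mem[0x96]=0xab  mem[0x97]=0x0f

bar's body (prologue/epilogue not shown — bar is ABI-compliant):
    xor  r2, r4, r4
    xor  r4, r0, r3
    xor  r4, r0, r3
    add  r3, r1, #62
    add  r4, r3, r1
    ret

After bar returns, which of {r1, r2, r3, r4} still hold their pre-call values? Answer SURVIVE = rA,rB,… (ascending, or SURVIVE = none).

SURVIVE = r1,r2

prologue: push r2 → mem[0x97]=0x4a, sp=0x97
body[0] xor  r2, r4, r4 → r2=0x00
body[1] xor  r4, r0, r3 → r4=0xea
body[2] xor  r4, r0, r3 → r4=0xea
body[3] add  r3, r1, #62 → r3=0x27
body[4] add  r4, r3, r1 → r4=0x10
epilogue: pop r2=0x4a, sp=0x98
r1: caller-saved, written=False
r2: callee-saved, written=True
r3: caller-saved, written=True
r4: caller-saved, written=True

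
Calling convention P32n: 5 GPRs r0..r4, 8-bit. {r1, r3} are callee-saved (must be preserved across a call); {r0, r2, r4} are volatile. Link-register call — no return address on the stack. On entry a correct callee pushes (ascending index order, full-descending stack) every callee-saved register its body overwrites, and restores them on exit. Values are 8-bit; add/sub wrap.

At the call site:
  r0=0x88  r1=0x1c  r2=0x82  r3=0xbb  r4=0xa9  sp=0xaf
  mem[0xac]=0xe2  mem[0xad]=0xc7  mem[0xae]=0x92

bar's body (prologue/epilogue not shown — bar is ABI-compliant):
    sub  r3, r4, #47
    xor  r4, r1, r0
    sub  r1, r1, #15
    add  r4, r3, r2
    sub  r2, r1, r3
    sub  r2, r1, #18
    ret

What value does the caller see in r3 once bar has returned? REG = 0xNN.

REG = 0xbb

prologue: push r1 → mem[0xae]=0x1c, sp=0xae
prologue: push r3 → mem[0xad]=0xbb, sp=0xad
body[0] sub  r3, r4, #47 → r3=0x7a
body[1] xor  r4, r1, r0 → r4=0x94
body[2] sub  r1, r1, #15 → r1=0x0d
body[3] add  r4, r3, r2 → r4=0xfc
body[4] sub  r2, r1, r3 → r2=0x93
body[5] sub  r2, r1, #18 → r2=0xfb
epilogue: pop r3=0xbb, sp=0xae
epilogue: pop r1=0x1c, sp=0xaf
r3 is callee-saved → restored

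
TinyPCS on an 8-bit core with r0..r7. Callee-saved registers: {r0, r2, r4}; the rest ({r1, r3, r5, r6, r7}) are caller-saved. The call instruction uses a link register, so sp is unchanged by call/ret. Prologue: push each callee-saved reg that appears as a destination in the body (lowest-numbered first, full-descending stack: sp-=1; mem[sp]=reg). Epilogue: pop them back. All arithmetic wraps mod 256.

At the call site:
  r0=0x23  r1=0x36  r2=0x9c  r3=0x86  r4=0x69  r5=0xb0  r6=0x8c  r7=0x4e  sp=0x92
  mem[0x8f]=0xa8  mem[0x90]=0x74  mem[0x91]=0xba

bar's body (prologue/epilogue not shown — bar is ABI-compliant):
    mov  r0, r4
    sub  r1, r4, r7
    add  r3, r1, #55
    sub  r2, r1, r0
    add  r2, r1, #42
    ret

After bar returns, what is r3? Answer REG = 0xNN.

prologue: push r0 → mem[0x91]=0x23, sp=0x91
prologue: push r2 → mem[0x90]=0x9c, sp=0x90
body[0] mov  r0, r4 → r0=0x69
body[1] sub  r1, r4, r7 → r1=0x1b
body[2] add  r3, r1, #55 → r3=0x52
body[3] sub  r2, r1, r0 → r2=0xb2
body[4] add  r2, r1, #42 → r2=0x45
epilogue: pop r2=0x9c, sp=0x91
epilogue: pop r0=0x23, sp=0x92
r3 is caller-saved → body value

REG = 0x52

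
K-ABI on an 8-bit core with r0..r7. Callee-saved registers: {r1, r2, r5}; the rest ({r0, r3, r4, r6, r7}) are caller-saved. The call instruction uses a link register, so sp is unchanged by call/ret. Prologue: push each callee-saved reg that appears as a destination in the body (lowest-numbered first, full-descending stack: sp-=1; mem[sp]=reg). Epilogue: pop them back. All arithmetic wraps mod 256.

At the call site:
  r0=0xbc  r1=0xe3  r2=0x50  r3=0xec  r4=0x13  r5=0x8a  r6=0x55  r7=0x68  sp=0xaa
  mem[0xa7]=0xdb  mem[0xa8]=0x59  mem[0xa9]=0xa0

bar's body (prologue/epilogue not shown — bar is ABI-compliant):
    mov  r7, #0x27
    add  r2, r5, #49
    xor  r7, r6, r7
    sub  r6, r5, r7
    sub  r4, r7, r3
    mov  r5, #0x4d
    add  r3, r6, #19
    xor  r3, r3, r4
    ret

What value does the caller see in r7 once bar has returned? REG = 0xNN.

prologue: push r2 -> mem[0xa9]=0x50, sp=0xa9
prologue: push r5 -> mem[0xa8]=0x8a, sp=0xa8
body[0] mov  r7, #0x27 -> r7=0x27
body[1] add  r2, r5, #49 -> r2=0xbb
body[2] xor  r7, r6, r7 -> r7=0x72
body[3] sub  r6, r5, r7 -> r6=0x18
body[4] sub  r4, r7, r3 -> r4=0x86
body[5] mov  r5, #0x4d -> r5=0x4d
body[6] add  r3, r6, #19 -> r3=0x2b
body[7] xor  r3, r3, r4 -> r3=0xad
epilogue: pop r5=0x8a, sp=0xa9
epilogue: pop r2=0x50, sp=0xaa
r7 is caller-saved -> body value

REG = 0x72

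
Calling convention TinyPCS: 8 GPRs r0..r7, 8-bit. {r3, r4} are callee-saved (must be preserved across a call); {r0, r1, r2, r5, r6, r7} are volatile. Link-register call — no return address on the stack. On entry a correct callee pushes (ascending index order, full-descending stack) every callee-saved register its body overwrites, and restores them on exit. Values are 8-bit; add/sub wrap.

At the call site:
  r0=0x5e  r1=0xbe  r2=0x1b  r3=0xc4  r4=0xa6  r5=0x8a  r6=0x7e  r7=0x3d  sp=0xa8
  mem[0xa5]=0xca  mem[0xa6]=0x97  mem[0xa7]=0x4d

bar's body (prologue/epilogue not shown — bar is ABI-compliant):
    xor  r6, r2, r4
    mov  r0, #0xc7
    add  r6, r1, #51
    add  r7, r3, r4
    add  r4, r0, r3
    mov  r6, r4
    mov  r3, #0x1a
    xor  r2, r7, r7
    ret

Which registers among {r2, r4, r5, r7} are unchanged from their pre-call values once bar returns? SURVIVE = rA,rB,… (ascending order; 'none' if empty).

prologue: push r3 -> mem[0xa7]=0xc4, sp=0xa7
prologue: push r4 -> mem[0xa6]=0xa6, sp=0xa6
body[0] xor  r6, r2, r4 -> r6=0xbd
body[1] mov  r0, #0xc7 -> r0=0xc7
body[2] add  r6, r1, #51 -> r6=0xf1
body[3] add  r7, r3, r4 -> r7=0x6a
body[4] add  r4, r0, r3 -> r4=0x8b
body[5] mov  r6, r4 -> r6=0x8b
body[6] mov  r3, #0x1a -> r3=0x1a
body[7] xor  r2, r7, r7 -> r2=0x00
epilogue: pop r4=0xa6, sp=0xa7
epilogue: pop r3=0xc4, sp=0xa8
r2: caller-saved, written=True
r4: callee-saved, written=True
r5: caller-saved, written=False
r7: caller-saved, written=True

SURVIVE = r4,r5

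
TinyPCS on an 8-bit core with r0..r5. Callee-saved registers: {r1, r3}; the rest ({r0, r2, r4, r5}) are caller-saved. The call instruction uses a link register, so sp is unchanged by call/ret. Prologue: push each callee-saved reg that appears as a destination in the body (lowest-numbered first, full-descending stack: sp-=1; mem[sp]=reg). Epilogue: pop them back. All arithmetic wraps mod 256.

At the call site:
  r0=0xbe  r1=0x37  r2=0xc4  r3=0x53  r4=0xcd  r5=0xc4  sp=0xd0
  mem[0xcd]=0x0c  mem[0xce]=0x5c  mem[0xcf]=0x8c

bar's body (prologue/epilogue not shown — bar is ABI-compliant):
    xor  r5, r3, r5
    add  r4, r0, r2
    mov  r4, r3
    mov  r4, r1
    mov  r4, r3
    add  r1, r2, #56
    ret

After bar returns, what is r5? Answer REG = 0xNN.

prologue: push r1 -> mem[0xcf]=0x37, sp=0xcf
body[0] xor  r5, r3, r5 -> r5=0x97
body[1] add  r4, r0, r2 -> r4=0x82
body[2] mov  r4, r3 -> r4=0x53
body[3] mov  r4, r1 -> r4=0x37
body[4] mov  r4, r3 -> r4=0x53
body[5] add  r1, r2, #56 -> r1=0xfc
epilogue: pop r1=0x37, sp=0xd0
r5 is caller-saved -> body value

REG = 0x97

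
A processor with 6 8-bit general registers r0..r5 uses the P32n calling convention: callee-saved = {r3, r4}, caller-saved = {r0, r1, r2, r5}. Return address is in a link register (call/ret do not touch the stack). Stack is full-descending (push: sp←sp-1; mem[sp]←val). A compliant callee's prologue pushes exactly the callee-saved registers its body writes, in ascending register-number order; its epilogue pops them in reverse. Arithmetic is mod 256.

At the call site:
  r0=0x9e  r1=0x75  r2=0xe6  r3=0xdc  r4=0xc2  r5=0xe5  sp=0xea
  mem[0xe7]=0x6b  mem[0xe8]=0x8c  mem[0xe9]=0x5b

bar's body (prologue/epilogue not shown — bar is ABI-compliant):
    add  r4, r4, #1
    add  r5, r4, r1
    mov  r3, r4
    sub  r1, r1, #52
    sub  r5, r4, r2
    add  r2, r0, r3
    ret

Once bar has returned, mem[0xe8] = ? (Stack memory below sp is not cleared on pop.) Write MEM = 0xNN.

prologue: push r3 -> mem[0xe9]=0xdc, sp=0xe9
prologue: push r4 -> mem[0xe8]=0xc2, sp=0xe8
body[0] add  r4, r4, #1 -> r4=0xc3
body[1] add  r5, r4, r1 -> r5=0x38
body[2] mov  r3, r4 -> r3=0xc3
body[3] sub  r1, r1, #52 -> r1=0x41
body[4] sub  r5, r4, r2 -> r5=0xdd
body[5] add  r2, r0, r3 -> r2=0x61
epilogue: pop r4=0xc2, sp=0xe9
epilogue: pop r3=0xdc, sp=0xea
prologue pushed ['r3', 'r4'] at ['0xe9', '0xe8']

MEM = 0xc2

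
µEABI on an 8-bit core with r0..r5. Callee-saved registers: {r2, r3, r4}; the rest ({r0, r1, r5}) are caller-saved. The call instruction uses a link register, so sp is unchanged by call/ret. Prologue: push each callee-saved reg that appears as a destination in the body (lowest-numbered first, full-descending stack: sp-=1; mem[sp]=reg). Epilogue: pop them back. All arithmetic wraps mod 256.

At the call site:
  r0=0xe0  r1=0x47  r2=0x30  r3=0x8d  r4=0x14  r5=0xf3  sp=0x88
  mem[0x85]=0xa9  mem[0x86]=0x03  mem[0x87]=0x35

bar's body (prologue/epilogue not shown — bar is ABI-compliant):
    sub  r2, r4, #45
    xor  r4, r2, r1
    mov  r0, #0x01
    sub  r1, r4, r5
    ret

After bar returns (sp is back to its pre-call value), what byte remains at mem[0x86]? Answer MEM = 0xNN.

prologue: push r2 → mem[0x87]=0x30, sp=0x87
prologue: push r4 → mem[0x86]=0x14, sp=0x86
body[0] sub  r2, r4, #45 → r2=0xe7
body[1] xor  r4, r2, r1 → r4=0xa0
body[2] mov  r0, #0x01 → r0=0x01
body[3] sub  r1, r4, r5 → r1=0xad
epilogue: pop r4=0x14, sp=0x87
epilogue: pop r2=0x30, sp=0x88
prologue pushed ['r2', 'r4'] at ['0x87', '0x86']

MEM = 0x14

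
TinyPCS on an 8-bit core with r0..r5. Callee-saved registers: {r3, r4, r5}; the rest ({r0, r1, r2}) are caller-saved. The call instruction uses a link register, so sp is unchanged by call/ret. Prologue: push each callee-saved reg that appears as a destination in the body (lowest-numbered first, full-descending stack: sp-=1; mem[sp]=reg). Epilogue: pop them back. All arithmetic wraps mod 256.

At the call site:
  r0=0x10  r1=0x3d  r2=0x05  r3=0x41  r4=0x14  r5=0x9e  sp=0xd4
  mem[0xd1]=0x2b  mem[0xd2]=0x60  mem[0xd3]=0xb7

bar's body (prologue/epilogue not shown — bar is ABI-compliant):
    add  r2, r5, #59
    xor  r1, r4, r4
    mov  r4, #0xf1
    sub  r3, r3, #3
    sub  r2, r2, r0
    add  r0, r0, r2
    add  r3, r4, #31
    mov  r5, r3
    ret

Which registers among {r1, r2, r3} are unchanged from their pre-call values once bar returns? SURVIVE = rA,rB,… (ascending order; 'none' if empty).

prologue: push r3 -> mem[0xd3]=0x41, sp=0xd3
prologue: push r4 -> mem[0xd2]=0x14, sp=0xd2
prologue: push r5 -> mem[0xd1]=0x9e, sp=0xd1
body[0] add  r2, r5, #59 -> r2=0xd9
body[1] xor  r1, r4, r4 -> r1=0x00
body[2] mov  r4, #0xf1 -> r4=0xf1
body[3] sub  r3, r3, #3 -> r3=0x3e
body[4] sub  r2, r2, r0 -> r2=0xc9
body[5] add  r0, r0, r2 -> r0=0xd9
body[6] add  r3, r4, #31 -> r3=0x10
body[7] mov  r5, r3 -> r5=0x10
epilogue: pop r5=0x9e, sp=0xd2
epilogue: pop r4=0x14, sp=0xd3
epilogue: pop r3=0x41, sp=0xd4
r1: caller-saved, written=True
r2: caller-saved, written=True
r3: callee-saved, written=True

SURVIVE = r3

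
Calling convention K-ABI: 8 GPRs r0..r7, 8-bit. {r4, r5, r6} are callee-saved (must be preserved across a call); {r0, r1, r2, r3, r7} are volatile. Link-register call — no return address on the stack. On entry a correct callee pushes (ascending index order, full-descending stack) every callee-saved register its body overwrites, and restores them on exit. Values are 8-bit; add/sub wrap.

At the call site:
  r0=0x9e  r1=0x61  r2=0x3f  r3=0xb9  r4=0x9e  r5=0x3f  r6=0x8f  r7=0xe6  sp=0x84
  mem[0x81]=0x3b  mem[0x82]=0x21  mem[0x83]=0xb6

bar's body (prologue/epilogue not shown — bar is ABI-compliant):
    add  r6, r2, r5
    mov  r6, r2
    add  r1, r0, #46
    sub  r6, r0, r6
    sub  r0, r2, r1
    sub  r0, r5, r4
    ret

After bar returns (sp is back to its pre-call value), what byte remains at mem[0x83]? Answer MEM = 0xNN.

MEM = 0x8f

prologue: push r6 → mem[0x83]=0x8f, sp=0x83
body[0] add  r6, r2, r5 → r6=0x7e
body[1] mov  r6, r2 → r6=0x3f
body[2] add  r1, r0, #46 → r1=0xcc
body[3] sub  r6, r0, r6 → r6=0x5f
body[4] sub  r0, r2, r1 → r0=0x73
body[5] sub  r0, r5, r4 → r0=0xa1
epilogue: pop r6=0x8f, sp=0x84
prologue pushed ['r6'] at ['0x83']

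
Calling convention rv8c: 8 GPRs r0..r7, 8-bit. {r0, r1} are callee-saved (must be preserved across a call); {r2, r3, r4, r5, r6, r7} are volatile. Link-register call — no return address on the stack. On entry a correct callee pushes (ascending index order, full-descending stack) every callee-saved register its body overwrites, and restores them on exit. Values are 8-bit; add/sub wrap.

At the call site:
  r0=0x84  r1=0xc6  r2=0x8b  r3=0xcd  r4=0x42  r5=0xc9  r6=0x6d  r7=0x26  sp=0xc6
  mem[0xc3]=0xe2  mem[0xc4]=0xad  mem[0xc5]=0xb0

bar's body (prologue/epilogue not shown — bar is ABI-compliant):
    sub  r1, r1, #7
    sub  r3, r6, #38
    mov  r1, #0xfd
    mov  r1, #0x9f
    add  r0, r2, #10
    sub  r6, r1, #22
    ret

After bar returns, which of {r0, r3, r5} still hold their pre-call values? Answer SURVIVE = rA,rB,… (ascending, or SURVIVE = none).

SURVIVE = r0,r5

prologue: push r0 → mem[0xc5]=0x84, sp=0xc5
prologue: push r1 → mem[0xc4]=0xc6, sp=0xc4
body[0] sub  r1, r1, #7 → r1=0xbf
body[1] sub  r3, r6, #38 → r3=0x47
body[2] mov  r1, #0xfd → r1=0xfd
body[3] mov  r1, #0x9f → r1=0x9f
body[4] add  r0, r2, #10 → r0=0x95
body[5] sub  r6, r1, #22 → r6=0x89
epilogue: pop r1=0xc6, sp=0xc5
epilogue: pop r0=0x84, sp=0xc6
r0: callee-saved, written=True
r3: caller-saved, written=True
r5: caller-saved, written=False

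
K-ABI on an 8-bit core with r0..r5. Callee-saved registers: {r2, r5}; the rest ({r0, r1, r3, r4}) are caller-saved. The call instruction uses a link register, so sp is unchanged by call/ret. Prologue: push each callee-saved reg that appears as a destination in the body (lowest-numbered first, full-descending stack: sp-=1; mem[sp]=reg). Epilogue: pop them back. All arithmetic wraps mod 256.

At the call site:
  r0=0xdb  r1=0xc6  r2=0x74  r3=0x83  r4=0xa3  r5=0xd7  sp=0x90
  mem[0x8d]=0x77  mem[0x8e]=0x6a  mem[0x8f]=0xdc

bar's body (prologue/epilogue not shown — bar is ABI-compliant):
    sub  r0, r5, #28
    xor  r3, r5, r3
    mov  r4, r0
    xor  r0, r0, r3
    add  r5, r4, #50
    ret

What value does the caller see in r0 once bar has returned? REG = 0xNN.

prologue: push r5 → mem[0x8f]=0xd7, sp=0x8f
body[0] sub  r0, r5, #28 → r0=0xbb
body[1] xor  r3, r5, r3 → r3=0x54
body[2] mov  r4, r0 → r4=0xbb
body[3] xor  r0, r0, r3 → r0=0xef
body[4] add  r5, r4, #50 → r5=0xed
epilogue: pop r5=0xd7, sp=0x90
r0 is caller-saved → body value

REG = 0xef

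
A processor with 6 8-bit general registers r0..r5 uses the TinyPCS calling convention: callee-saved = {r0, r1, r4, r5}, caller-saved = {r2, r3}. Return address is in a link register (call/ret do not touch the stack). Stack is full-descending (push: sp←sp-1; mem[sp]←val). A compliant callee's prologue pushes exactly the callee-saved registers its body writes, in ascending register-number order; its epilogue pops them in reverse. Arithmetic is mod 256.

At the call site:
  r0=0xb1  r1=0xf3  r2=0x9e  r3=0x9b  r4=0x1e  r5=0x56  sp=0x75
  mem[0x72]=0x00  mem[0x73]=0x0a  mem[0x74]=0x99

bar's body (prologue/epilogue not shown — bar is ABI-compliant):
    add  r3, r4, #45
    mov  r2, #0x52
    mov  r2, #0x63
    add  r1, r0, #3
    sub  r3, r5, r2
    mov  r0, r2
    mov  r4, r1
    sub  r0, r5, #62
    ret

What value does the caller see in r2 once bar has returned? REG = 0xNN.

REG = 0x63

prologue: push r0 → mem[0x74]=0xb1, sp=0x74
prologue: push r1 → mem[0x73]=0xf3, sp=0x73
prologue: push r4 → mem[0x72]=0x1e, sp=0x72
body[0] add  r3, r4, #45 → r3=0x4b
body[1] mov  r2, #0x52 → r2=0x52
body[2] mov  r2, #0x63 → r2=0x63
body[3] add  r1, r0, #3 → r1=0xb4
body[4] sub  r3, r5, r2 → r3=0xf3
body[5] mov  r0, r2 → r0=0x63
body[6] mov  r4, r1 → r4=0xb4
body[7] sub  r0, r5, #62 → r0=0x18
epilogue: pop r4=0x1e, sp=0x73
epilogue: pop r1=0xf3, sp=0x74
epilogue: pop r0=0xb1, sp=0x75
r2 is caller-saved → body value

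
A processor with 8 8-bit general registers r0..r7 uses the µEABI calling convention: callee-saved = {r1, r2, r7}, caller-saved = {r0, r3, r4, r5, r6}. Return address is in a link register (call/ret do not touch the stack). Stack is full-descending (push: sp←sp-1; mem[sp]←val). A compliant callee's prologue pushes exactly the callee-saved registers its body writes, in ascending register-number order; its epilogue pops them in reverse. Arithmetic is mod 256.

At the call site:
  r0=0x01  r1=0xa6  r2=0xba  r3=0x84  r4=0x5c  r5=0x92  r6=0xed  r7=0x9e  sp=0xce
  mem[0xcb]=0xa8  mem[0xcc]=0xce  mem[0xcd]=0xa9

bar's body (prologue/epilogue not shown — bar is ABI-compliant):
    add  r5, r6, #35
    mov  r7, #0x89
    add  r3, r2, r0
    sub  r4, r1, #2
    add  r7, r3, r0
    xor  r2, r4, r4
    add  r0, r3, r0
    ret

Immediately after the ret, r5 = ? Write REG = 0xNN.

prologue: push r2 -> mem[0xcd]=0xba, sp=0xcd
prologue: push r7 -> mem[0xcc]=0x9e, sp=0xcc
body[0] add  r5, r6, #35 -> r5=0x10
body[1] mov  r7, #0x89 -> r7=0x89
body[2] add  r3, r2, r0 -> r3=0xbb
body[3] sub  r4, r1, #2 -> r4=0xa4
body[4] add  r7, r3, r0 -> r7=0xbc
body[5] xor  r2, r4, r4 -> r2=0x00
body[6] add  r0, r3, r0 -> r0=0xbc
epilogue: pop r7=0x9e, sp=0xcd
epilogue: pop r2=0xba, sp=0xce
r5 is caller-saved -> body value

REG = 0x10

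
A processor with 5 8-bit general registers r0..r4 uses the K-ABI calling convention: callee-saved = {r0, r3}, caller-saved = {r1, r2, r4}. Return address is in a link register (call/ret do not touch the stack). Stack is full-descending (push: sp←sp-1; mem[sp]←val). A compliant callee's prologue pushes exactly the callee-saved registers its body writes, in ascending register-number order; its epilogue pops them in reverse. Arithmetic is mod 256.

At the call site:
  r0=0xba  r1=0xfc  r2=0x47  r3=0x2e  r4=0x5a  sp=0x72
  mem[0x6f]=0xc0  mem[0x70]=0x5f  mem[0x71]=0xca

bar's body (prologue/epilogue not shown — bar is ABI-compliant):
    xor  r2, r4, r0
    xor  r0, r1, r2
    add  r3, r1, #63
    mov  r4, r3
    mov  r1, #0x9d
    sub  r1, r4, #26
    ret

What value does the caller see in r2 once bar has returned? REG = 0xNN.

prologue: push r0 → mem[0x71]=0xba, sp=0x71
prologue: push r3 → mem[0x70]=0x2e, sp=0x70
body[0] xor  r2, r4, r0 → r2=0xe0
body[1] xor  r0, r1, r2 → r0=0x1c
body[2] add  r3, r1, #63 → r3=0x3b
body[3] mov  r4, r3 → r4=0x3b
body[4] mov  r1, #0x9d → r1=0x9d
body[5] sub  r1, r4, #26 → r1=0x21
epilogue: pop r3=0x2e, sp=0x71
epilogue: pop r0=0xba, sp=0x72
r2 is caller-saved → body value

REG = 0xe0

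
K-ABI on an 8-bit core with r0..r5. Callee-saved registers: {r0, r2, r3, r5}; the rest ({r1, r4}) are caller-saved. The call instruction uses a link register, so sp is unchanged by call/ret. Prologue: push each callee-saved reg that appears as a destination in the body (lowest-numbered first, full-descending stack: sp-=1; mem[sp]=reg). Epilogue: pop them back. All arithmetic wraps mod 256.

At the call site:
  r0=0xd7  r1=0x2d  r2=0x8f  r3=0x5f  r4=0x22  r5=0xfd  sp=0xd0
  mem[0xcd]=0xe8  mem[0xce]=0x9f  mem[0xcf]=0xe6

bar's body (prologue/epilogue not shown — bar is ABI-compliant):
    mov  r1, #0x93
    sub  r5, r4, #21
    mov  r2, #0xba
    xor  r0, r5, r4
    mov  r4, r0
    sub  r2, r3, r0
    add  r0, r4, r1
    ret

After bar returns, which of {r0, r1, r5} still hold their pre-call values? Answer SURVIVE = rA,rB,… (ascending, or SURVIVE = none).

SURVIVE = r0,r5

prologue: push r0 → mem[0xcf]=0xd7, sp=0xcf
prologue: push r2 → mem[0xce]=0x8f, sp=0xce
prologue: push r5 → mem[0xcd]=0xfd, sp=0xcd
body[0] mov  r1, #0x93 → r1=0x93
body[1] sub  r5, r4, #21 → r5=0x0d
body[2] mov  r2, #0xba → r2=0xba
body[3] xor  r0, r5, r4 → r0=0x2f
body[4] mov  r4, r0 → r4=0x2f
body[5] sub  r2, r3, r0 → r2=0x30
body[6] add  r0, r4, r1 → r0=0xc2
epilogue: pop r5=0xfd, sp=0xce
epilogue: pop r2=0x8f, sp=0xcf
epilogue: pop r0=0xd7, sp=0xd0
r0: callee-saved, written=True
r1: caller-saved, written=True
r5: callee-saved, written=True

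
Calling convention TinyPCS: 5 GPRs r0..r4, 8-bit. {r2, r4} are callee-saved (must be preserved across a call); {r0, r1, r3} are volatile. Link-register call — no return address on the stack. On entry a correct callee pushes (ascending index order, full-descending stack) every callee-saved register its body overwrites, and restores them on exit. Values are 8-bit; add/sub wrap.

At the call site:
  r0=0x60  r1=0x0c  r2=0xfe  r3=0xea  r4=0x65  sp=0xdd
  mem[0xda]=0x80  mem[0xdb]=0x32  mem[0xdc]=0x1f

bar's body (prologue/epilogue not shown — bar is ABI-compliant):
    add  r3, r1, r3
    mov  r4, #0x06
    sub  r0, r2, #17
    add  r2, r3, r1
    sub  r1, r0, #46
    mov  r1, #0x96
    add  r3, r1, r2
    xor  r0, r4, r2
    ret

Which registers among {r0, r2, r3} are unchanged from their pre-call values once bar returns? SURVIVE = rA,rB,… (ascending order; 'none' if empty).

prologue: push r2 → mem[0xdc]=0xfe, sp=0xdc
prologue: push r4 → mem[0xdb]=0x65, sp=0xdb
body[0] add  r3, r1, r3 → r3=0xf6
body[1] mov  r4, #0x06 → r4=0x06
body[2] sub  r0, r2, #17 → r0=0xed
body[3] add  r2, r3, r1 → r2=0x02
body[4] sub  r1, r0, #46 → r1=0xbf
body[5] mov  r1, #0x96 → r1=0x96
body[6] add  r3, r1, r2 → r3=0x98
body[7] xor  r0, r4, r2 → r0=0x04
epilogue: pop r4=0x65, sp=0xdc
epilogue: pop r2=0xfe, sp=0xdd
r0: caller-saved, written=True
r2: callee-saved, written=True
r3: caller-saved, written=True

SURVIVE = r2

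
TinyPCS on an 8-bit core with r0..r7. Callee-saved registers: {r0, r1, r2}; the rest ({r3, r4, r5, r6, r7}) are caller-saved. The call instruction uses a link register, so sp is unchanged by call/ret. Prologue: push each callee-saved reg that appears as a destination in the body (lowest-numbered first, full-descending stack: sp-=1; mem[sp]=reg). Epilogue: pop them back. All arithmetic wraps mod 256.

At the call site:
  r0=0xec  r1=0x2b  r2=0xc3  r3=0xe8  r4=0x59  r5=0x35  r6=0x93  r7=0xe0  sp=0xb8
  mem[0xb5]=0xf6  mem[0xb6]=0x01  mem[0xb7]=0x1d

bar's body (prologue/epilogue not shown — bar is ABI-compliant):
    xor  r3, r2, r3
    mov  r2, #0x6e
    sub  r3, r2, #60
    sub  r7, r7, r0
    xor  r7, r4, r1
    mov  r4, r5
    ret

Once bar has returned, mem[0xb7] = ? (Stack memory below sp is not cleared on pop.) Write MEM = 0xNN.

prologue: push r2 -> mem[0xb7]=0xc3, sp=0xb7
body[0] xor  r3, r2, r3 -> r3=0x2b
body[1] mov  r2, #0x6e -> r2=0x6e
body[2] sub  r3, r2, #60 -> r3=0x32
body[3] sub  r7, r7, r0 -> r7=0xf4
body[4] xor  r7, r4, r1 -> r7=0x72
body[5] mov  r4, r5 -> r4=0x35
epilogue: pop r2=0xc3, sp=0xb8
prologue pushed ['r2'] at ['0xb7']

MEM = 0xc3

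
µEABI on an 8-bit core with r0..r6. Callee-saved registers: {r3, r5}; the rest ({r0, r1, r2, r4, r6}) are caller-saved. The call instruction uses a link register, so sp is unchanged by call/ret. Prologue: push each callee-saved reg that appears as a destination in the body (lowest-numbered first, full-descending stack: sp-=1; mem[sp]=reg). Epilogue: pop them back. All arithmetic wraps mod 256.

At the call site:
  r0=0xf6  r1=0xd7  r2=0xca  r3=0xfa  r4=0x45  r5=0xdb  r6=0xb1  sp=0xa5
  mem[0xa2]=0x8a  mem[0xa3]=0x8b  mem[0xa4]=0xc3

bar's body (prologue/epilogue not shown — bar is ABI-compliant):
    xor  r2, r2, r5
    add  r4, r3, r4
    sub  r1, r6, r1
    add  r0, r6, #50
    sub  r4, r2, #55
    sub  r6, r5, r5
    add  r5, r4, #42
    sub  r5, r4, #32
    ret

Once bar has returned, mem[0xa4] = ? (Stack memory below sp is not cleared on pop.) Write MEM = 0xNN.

prologue: push r5 -> mem[0xa4]=0xdb, sp=0xa4
body[0] xor  r2, r2, r5 -> r2=0x11
body[1] add  r4, r3, r4 -> r4=0x3f
body[2] sub  r1, r6, r1 -> r1=0xda
body[3] add  r0, r6, #50 -> r0=0xe3
body[4] sub  r4, r2, #55 -> r4=0xda
body[5] sub  r6, r5, r5 -> r6=0x00
body[6] add  r5, r4, #42 -> r5=0x04
body[7] sub  r5, r4, #32 -> r5=0xba
epilogue: pop r5=0xdb, sp=0xa5
prologue pushed ['r5'] at ['0xa4']

MEM = 0xdb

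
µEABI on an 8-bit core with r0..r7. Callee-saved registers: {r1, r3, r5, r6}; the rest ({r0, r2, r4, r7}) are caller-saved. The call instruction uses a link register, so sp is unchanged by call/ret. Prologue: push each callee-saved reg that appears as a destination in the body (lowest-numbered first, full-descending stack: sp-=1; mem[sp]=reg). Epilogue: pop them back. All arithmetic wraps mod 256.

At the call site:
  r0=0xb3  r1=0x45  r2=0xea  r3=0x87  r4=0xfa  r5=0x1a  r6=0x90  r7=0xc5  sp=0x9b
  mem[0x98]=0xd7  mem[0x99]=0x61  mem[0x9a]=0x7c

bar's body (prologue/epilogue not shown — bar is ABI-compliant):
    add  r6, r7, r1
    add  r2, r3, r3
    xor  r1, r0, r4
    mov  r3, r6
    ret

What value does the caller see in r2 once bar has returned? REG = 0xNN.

prologue: push r1 -> mem[0x9a]=0x45, sp=0x9a
prologue: push r3 -> mem[0x99]=0x87, sp=0x99
prologue: push r6 -> mem[0x98]=0x90, sp=0x98
body[0] add  r6, r7, r1 -> r6=0x0a
body[1] add  r2, r3, r3 -> r2=0x0e
body[2] xor  r1, r0, r4 -> r1=0x49
body[3] mov  r3, r6 -> r3=0x0a
epilogue: pop r6=0x90, sp=0x99
epilogue: pop r3=0x87, sp=0x9a
epilogue: pop r1=0x45, sp=0x9b
r2 is caller-saved -> body value

REG = 0x0e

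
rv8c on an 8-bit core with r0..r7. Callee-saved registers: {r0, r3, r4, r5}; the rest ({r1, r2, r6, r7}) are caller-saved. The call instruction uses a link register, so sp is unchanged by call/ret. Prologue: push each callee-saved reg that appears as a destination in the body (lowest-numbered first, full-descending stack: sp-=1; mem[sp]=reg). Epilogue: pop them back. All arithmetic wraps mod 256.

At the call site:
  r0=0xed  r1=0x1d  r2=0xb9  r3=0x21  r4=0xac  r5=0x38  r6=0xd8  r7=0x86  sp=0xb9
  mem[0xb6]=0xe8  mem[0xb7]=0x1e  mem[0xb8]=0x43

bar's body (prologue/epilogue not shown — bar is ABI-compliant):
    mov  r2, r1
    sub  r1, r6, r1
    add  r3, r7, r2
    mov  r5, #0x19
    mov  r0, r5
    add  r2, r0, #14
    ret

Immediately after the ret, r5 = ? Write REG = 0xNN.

REG = 0x38

prologue: push r0 → mem[0xb8]=0xed, sp=0xb8
prologue: push r3 → mem[0xb7]=0x21, sp=0xb7
prologue: push r5 → mem[0xb6]=0x38, sp=0xb6
body[0] mov  r2, r1 → r2=0x1d
body[1] sub  r1, r6, r1 → r1=0xbb
body[2] add  r3, r7, r2 → r3=0xa3
body[3] mov  r5, #0x19 → r5=0x19
body[4] mov  r0, r5 → r0=0x19
body[5] add  r2, r0, #14 → r2=0x27
epilogue: pop r5=0x38, sp=0xb7
epilogue: pop r3=0x21, sp=0xb8
epilogue: pop r0=0xed, sp=0xb9
r5 is callee-saved → restored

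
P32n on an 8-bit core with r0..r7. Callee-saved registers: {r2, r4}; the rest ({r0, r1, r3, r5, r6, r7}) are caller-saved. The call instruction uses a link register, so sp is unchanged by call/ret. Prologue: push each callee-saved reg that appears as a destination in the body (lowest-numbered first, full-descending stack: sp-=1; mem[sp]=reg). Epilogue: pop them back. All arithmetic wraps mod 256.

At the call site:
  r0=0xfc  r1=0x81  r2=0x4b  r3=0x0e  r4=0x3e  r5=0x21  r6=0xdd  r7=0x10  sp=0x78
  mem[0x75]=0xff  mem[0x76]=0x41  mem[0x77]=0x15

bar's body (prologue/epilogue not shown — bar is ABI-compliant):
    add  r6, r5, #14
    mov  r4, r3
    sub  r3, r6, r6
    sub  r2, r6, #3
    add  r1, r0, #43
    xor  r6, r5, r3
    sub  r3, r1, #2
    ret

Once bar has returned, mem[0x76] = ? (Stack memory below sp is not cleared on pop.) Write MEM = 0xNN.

MEM = 0x3e

prologue: push r2 -> mem[0x77]=0x4b, sp=0x77
prologue: push r4 -> mem[0x76]=0x3e, sp=0x76
body[0] add  r6, r5, #14 -> r6=0x2f
body[1] mov  r4, r3 -> r4=0x0e
body[2] sub  r3, r6, r6 -> r3=0x00
body[3] sub  r2, r6, #3 -> r2=0x2c
body[4] add  r1, r0, #43 -> r1=0x27
body[5] xor  r6, r5, r3 -> r6=0x21
body[6] sub  r3, r1, #2 -> r3=0x25
epilogue: pop r4=0x3e, sp=0x77
epilogue: pop r2=0x4b, sp=0x78
prologue pushed ['r2', 'r4'] at ['0x77', '0x76']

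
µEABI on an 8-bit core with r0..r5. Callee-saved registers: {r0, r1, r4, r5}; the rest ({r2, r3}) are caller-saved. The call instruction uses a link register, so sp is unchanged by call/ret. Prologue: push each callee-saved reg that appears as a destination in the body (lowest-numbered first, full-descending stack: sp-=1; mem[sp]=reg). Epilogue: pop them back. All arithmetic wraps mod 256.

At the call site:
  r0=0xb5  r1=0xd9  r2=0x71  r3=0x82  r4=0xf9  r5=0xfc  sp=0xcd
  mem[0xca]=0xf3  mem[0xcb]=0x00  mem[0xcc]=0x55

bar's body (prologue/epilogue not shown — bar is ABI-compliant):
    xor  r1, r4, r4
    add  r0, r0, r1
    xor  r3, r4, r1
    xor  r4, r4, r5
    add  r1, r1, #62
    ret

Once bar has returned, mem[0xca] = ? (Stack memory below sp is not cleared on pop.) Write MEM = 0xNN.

MEM = 0xf9

prologue: push r0 -> mem[0xcc]=0xb5, sp=0xcc
prologue: push r1 -> mem[0xcb]=0xd9, sp=0xcb
prologue: push r4 -> mem[0xca]=0xf9, sp=0xca
body[0] xor  r1, r4, r4 -> r1=0x00
body[1] add  r0, r0, r1 -> r0=0xb5
body[2] xor  r3, r4, r1 -> r3=0xf9
body[3] xor  r4, r4, r5 -> r4=0x05
body[4] add  r1, r1, #62 -> r1=0x3e
epilogue: pop r4=0xf9, sp=0xcb
epilogue: pop r1=0xd9, sp=0xcc
epilogue: pop r0=0xb5, sp=0xcd
prologue pushed ['r0', 'r1', 'r4'] at ['0xcc', '0xcb', '0xca']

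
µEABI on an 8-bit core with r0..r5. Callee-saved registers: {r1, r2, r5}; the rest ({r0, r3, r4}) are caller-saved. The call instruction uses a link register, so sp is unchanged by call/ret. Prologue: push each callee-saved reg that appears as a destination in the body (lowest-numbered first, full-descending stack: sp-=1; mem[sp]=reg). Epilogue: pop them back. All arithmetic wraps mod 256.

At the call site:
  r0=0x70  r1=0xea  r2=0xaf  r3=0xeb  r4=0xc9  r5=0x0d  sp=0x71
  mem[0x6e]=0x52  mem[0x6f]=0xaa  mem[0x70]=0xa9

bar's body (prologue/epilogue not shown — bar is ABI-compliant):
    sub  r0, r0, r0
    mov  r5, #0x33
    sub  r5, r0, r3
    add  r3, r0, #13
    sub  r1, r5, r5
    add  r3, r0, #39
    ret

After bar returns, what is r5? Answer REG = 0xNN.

REG = 0x0d

prologue: push r1 -> mem[0x70]=0xea, sp=0x70
prologue: push r5 -> mem[0x6f]=0x0d, sp=0x6f
body[0] sub  r0, r0, r0 -> r0=0x00
body[1] mov  r5, #0x33 -> r5=0x33
body[2] sub  r5, r0, r3 -> r5=0x15
body[3] add  r3, r0, #13 -> r3=0x0d
body[4] sub  r1, r5, r5 -> r1=0x00
body[5] add  r3, r0, #39 -> r3=0x27
epilogue: pop r5=0x0d, sp=0x70
epilogue: pop r1=0xea, sp=0x71
r5 is callee-saved -> restored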